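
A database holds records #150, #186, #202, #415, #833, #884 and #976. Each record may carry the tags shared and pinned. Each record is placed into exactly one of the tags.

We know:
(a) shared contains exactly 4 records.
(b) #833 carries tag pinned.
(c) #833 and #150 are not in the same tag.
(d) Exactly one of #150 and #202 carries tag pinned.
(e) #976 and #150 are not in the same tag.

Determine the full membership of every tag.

shared = {#150, #186, #415, #884}; pinned = {#202, #833, #976}

From (b): #833 ∈ pinned.
(c): #150 ∉ pinned.
(d) (exactly one): #202 ∈ pinned.
Only one tag left: #150 ∈ shared.
(e): #976 ∉ shared.
Only one tag left: #976 ∈ pinned.
(a): only 4 candidates remain for shared, so all are in.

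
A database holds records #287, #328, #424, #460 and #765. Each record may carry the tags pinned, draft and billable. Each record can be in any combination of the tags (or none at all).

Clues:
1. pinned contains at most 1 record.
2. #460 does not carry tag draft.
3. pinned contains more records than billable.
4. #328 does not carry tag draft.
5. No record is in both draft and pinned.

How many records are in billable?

0

From (2): #460 ∉ draft.
From (4): #328 ∉ draft.
Suppose #287 ∈ billable: no assignment then satisfies all the clues, so #287 ∉ billable.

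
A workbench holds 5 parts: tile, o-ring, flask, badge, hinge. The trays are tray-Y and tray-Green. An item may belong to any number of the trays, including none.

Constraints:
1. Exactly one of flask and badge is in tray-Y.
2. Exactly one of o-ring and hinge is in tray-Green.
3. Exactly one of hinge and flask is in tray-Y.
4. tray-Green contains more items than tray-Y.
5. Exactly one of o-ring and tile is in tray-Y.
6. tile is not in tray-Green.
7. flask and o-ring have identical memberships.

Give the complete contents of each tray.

tray-Y = {flask, o-ring}; tray-Green = {badge, flask, o-ring}

From (6): tile ∉ tray-Green.
Suppose tile ∈ tray-Y: no assignment then satisfies all the clues, so tile ∉ tray-Y.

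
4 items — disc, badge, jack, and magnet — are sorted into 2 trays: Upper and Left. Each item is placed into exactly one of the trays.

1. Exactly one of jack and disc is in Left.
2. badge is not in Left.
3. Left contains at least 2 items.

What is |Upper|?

2

From (2): badge ∉ Left.
Only one tray left: badge ∈ Upper.
Suppose magnet ∈ Upper: no assignment then satisfies all the clues, so magnet ∉ Upper.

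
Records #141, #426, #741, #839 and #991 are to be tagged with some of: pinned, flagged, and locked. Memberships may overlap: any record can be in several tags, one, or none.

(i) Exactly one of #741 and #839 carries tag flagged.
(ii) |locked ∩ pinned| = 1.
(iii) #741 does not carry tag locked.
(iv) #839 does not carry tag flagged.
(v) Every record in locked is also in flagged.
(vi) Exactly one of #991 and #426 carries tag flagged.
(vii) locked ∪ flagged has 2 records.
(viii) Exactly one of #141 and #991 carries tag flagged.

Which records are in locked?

From (iii): #741 ∉ locked.
From (iv): #839 ∉ flagged.
(i) (exactly one): #741 ∈ flagged.
(v) contrapositive: #839 ∉ locked.
Suppose #141 ∈ locked: no assignment then satisfies all the clues, so #141 ∉ locked.

locked = {#991}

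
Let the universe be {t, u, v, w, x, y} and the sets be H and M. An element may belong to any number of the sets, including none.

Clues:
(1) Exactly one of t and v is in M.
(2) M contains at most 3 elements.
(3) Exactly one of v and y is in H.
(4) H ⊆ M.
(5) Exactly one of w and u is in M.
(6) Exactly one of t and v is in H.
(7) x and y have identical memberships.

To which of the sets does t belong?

t: none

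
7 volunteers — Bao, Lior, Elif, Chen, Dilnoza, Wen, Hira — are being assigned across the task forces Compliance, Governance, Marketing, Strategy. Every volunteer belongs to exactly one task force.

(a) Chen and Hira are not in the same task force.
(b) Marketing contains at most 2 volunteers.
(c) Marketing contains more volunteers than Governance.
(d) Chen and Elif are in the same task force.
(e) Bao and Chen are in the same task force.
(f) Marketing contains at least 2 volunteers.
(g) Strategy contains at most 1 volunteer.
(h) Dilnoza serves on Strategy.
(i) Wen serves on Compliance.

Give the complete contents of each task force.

Compliance = {Bao, Chen, Elif, Wen}; Governance = {}; Marketing = {Hira, Lior}; Strategy = {Dilnoza}

From (h): Dilnoza ∈ Strategy.
From (i): Wen ∈ Compliance.
(g): Strategy already has 1, so the rest are out.
Suppose Bao ∉ Compliance: no assignment then satisfies all the clues, so Bao ∈ Compliance.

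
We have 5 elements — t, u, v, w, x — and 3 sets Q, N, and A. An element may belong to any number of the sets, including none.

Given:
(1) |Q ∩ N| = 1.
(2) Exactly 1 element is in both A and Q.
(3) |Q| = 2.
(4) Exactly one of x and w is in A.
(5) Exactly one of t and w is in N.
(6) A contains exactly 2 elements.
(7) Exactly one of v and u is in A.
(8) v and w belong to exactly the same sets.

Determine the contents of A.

A = {u, x}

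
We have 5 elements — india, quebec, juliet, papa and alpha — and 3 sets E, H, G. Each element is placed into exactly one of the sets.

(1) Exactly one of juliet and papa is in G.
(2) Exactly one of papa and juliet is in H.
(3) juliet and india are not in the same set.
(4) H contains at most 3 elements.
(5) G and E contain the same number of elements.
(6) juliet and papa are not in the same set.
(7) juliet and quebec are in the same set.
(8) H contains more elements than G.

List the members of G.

G = {papa}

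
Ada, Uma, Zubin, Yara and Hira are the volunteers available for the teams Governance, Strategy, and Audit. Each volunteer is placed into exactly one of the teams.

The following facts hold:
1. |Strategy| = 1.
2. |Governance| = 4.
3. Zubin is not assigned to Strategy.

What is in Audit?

Audit = {}

From (3): Zubin ∉ Strategy.
Suppose Ada ∈ Audit: no assignment then satisfies all the clues, so Ada ∉ Audit.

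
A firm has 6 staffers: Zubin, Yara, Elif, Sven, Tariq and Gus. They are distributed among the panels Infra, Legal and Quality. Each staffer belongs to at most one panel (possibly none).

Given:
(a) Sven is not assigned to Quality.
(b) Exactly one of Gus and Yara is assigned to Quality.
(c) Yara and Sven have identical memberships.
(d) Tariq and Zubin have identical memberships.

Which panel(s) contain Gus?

Gus: Quality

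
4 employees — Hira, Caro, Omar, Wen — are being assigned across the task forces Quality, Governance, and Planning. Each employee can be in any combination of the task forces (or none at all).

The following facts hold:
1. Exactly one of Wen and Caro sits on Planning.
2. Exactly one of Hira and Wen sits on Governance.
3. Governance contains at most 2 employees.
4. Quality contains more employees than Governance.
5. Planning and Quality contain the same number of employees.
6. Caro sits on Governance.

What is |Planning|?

3

From (6): Caro ∈ Governance.
Suppose Hira ∉ Planning: no assignment then satisfies all the clues, so Hira ∈ Planning.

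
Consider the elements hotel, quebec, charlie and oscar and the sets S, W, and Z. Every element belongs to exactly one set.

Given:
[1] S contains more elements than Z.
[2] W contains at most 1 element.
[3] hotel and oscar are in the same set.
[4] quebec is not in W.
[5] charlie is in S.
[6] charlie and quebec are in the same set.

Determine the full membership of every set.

S = {charlie, hotel, oscar, quebec}; W = {}; Z = {}

From (4): quebec ∉ W.
From (5): charlie ∈ S.
(6): quebec matches charlie: quebec ∈ S.
Suppose hotel ∉ S: no assignment then satisfies all the clues, so hotel ∈ S.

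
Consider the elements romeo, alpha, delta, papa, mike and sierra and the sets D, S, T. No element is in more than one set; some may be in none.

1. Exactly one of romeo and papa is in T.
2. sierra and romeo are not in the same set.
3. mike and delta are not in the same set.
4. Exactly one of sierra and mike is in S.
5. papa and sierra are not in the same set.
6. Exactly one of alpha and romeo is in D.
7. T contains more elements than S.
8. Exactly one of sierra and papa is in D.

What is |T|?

2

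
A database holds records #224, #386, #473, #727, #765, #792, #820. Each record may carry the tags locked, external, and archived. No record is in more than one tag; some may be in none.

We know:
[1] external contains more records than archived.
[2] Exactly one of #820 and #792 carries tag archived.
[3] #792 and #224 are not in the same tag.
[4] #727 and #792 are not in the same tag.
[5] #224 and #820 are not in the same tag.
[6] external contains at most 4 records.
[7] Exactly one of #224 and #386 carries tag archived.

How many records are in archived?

2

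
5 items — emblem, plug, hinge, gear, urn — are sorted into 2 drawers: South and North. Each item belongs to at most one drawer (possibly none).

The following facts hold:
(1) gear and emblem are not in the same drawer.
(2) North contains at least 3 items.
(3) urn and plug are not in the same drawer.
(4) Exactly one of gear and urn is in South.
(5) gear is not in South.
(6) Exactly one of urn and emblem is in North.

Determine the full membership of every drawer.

South = {urn}; North = {emblem, hinge, plug}

From (5): gear ∉ South.
(4) (exactly one): urn ∈ South.
(6) (exactly one): emblem ∈ North.
(1): gear ∉ North.
(2): only 3 candidates remain for North, so all are in.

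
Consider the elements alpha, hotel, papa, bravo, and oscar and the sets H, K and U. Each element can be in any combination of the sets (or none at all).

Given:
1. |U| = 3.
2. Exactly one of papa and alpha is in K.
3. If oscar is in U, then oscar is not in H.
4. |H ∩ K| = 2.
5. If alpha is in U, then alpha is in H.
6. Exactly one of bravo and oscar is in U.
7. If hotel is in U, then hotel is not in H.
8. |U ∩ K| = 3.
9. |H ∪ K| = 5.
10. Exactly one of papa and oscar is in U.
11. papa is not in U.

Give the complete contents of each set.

H = {alpha, bravo, papa}; K = {alpha, bravo, hotel, oscar}; U = {alpha, hotel, oscar}

From (11): papa ∉ U.
(10) (exactly one): oscar ∈ U.
(3): oscar ∉ H.
(6) (exactly one): bravo ∉ U.
(1): only 3 candidates remain for U, so all are in.
(5): alpha ∈ H.
(7): hotel ∉ H.
Suppose alpha ∉ K: no assignment then satisfies all the clues, so alpha ∈ K.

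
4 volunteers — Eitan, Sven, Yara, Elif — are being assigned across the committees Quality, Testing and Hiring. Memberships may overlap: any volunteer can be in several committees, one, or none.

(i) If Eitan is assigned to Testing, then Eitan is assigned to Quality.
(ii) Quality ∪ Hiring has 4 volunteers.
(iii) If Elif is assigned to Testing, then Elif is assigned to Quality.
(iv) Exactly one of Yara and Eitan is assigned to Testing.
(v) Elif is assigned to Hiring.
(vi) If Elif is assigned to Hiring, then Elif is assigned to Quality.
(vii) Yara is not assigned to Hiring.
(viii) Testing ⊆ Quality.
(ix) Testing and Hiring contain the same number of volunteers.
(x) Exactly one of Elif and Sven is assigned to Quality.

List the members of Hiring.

Hiring = {Elif, Sven}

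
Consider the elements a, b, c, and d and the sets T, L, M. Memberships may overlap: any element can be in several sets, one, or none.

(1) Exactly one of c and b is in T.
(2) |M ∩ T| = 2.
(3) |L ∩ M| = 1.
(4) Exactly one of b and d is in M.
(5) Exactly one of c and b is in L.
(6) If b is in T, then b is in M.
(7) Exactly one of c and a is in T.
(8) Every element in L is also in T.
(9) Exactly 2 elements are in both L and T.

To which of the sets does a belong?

a: M, T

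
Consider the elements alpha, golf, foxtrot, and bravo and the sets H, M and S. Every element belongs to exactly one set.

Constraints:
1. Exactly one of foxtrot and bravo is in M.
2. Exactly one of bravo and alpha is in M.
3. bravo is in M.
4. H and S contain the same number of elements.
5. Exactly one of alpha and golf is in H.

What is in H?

H = {alpha}

From (3): bravo ∈ M.
(1) (exactly one): foxtrot ∉ M.
(2) (exactly one): alpha ∉ M.
Suppose alpha ∉ H: no assignment then satisfies all the clues, so alpha ∈ H.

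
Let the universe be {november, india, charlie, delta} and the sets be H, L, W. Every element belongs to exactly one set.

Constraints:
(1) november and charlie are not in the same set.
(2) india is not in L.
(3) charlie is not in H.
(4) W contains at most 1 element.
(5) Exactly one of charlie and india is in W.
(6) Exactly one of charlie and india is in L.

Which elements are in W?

From (2): india ∉ L.
From (3): charlie ∉ H.
(6) (exactly one): charlie ∈ L.
(1): november ∉ L.
(5) (exactly one): india ∈ W.
(4): W already has 1, so the rest are out.
Only one set left: november ∈ H.

W = {india}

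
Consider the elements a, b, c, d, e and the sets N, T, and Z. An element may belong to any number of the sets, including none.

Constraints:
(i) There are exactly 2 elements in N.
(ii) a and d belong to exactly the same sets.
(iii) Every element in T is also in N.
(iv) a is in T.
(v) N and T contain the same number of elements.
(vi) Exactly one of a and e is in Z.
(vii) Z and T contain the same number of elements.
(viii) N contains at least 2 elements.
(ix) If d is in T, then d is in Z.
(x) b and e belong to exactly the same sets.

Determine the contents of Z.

From (iv): a ∈ T.
(ii): d matches a: d ∈ T.
(iii) with a ∈ T: a ∈ N.
(iii) with d ∈ T: d ∈ N.
(ix): d ∈ Z.
(i): N already has 2, so the rest are out.
(ii): a matches d: a ∈ Z.
(iii) contrapositive: b ∉ T.
(iii) contrapositive: c ∉ T.
(iii) contrapositive: e ∉ T.
(vi) (exactly one): e ∉ Z.
Suppose c ∈ Z: no assignment then satisfies all the clues, so c ∉ Z.

Z = {a, d}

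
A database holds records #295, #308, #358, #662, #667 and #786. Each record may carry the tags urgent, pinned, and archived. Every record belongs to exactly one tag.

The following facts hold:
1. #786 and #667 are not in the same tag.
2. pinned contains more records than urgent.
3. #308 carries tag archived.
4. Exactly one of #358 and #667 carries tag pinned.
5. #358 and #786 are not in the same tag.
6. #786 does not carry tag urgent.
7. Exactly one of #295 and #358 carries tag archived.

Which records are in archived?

From (3): #308 ∈ archived.
From (6): #786 ∉ urgent.
Suppose #295 ∉ archived: no assignment then satisfies all the clues, so #295 ∈ archived.

archived = {#295, #308, #786}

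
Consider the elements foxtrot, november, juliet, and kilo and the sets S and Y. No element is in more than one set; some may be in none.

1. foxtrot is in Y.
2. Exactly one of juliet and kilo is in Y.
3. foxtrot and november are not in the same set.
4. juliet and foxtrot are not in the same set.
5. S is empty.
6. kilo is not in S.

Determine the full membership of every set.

S = {}; Y = {foxtrot, kilo}

From (1): foxtrot ∈ Y.
From (6): kilo ∉ S.
(3): november ∉ Y.
(4): juliet ∉ Y.
(5): S already has 0, so the rest are out.
(2) (exactly one): kilo ∈ Y.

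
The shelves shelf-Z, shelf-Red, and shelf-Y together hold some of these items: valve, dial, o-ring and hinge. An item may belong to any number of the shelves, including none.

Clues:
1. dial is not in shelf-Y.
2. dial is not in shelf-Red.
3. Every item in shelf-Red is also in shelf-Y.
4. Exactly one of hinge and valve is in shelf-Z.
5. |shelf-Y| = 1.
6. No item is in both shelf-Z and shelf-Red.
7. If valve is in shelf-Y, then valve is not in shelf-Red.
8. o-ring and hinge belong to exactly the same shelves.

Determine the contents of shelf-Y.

shelf-Y = {valve}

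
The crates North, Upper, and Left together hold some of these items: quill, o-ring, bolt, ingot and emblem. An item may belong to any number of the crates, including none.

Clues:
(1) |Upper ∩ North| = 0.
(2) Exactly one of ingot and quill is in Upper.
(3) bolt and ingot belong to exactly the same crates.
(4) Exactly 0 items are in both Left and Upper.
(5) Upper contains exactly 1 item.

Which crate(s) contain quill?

quill: Upper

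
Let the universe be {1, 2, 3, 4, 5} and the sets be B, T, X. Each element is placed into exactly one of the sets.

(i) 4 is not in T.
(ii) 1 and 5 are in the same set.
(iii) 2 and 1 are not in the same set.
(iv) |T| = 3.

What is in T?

T = {1, 3, 5}

From (i): 4 ∉ T.
Suppose 1 ∉ T: no assignment then satisfies all the clues, so 1 ∈ T.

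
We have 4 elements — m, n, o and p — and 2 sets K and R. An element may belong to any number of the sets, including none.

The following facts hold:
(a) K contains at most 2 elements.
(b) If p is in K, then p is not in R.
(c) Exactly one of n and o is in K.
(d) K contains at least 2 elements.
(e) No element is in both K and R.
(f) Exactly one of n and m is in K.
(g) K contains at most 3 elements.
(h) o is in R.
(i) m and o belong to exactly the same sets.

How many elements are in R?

2

From (h): o ∈ R.
(e) (disjoint): o ∉ K.
(i): m matches o: m ∉ K.
(i): m matches o: m ∈ R.
(c) (exactly one): n ∈ K.
(d): only 2 candidates remain for K, so all are in.
(e) (disjoint): n ∉ R.
(e) (disjoint): p ∉ R.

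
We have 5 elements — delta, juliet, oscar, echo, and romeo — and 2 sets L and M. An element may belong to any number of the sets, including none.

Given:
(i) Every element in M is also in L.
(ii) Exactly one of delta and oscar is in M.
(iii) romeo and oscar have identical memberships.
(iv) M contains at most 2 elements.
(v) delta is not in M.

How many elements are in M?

From (v): delta ∉ M.
(ii) (exactly one): oscar ∈ M.
(iii): romeo matches oscar: romeo ∈ M.
(iv): M already has 2, so the rest are out.
(i) with oscar ∈ M: oscar ∈ L.
(i) with romeo ∈ M: romeo ∈ L.

2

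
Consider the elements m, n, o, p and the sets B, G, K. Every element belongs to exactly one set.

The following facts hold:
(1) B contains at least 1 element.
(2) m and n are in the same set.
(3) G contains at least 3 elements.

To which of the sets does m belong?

m: G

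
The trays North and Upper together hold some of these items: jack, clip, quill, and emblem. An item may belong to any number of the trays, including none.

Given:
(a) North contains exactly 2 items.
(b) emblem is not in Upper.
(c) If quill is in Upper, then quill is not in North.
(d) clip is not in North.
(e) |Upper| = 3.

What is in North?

North = {emblem, jack}

From (b): emblem ∉ Upper.
From (d): clip ∉ North.
(e): only 3 candidates remain for Upper, so all are in.
(c): quill ∉ North.
(a): only 2 candidates remain for North, so all are in.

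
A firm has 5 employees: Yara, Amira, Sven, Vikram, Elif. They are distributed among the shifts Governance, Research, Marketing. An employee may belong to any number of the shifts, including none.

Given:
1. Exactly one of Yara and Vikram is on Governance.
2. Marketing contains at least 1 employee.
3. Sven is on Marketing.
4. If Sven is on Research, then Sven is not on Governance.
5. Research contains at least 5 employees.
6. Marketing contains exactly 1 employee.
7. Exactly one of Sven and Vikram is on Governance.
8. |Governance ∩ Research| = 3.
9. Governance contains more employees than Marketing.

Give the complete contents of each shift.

Governance = {Amira, Elif, Vikram}; Research = {Amira, Elif, Sven, Vikram, Yara}; Marketing = {Sven}

From (3): Sven ∈ Marketing.
(5): only 5 candidates remain for Research, so all are in.
(6): Marketing already has 1, so the rest are out.
(4): Sven ∉ Governance.
(7) (exactly one): Vikram ∈ Governance.
(1) (exactly one): Yara ∉ Governance.
Suppose Amira ∉ Governance: no assignment then satisfies all the clues, so Amira ∈ Governance.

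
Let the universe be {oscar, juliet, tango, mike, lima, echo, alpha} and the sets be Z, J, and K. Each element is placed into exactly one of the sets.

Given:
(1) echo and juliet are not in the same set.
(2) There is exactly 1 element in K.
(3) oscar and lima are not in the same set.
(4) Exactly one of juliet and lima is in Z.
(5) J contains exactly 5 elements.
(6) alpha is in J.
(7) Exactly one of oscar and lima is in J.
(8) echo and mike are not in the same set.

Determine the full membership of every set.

Z = {lima}; J = {alpha, juliet, mike, oscar, tango}; K = {echo}

From (6): alpha ∈ J.
Suppose oscar ∈ Z: no assignment then satisfies all the clues, so oscar ∉ Z.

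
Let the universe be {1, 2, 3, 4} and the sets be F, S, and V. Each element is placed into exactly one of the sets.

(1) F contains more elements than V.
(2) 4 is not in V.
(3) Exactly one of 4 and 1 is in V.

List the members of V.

V = {1}

From (2): 4 ∉ V.
(3) (exactly one): 1 ∈ V.
Suppose 2 ∈ V: no assignment then satisfies all the clues, so 2 ∉ V.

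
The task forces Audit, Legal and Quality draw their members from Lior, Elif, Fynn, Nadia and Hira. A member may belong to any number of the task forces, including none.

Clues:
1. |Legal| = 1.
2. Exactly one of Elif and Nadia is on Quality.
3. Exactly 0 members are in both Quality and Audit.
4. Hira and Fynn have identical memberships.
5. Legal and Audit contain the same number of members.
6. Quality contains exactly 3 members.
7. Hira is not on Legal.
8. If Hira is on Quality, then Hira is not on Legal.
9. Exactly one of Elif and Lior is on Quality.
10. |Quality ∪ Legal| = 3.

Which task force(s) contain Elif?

Elif: Legal, Quality

From (7): Hira ∉ Legal.
(4): Fynn matches Hira: Fynn ∉ Legal.
Suppose Elif ∈ Audit: no assignment then satisfies all the clues, so Elif ∉ Audit.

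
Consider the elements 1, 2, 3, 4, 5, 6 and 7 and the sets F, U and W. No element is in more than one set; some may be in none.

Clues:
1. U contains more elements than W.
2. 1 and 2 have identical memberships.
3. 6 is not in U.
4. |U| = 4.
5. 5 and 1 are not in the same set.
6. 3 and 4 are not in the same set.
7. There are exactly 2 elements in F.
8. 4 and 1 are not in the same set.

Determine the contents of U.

U = {1, 2, 3, 7}

From (3): 6 ∉ U.
Suppose 1 ∉ U: no assignment then satisfies all the clues, so 1 ∈ U.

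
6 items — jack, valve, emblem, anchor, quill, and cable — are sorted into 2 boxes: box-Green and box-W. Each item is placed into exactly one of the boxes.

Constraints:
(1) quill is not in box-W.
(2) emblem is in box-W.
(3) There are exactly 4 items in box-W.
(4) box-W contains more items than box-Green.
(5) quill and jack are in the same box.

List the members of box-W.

box-W = {anchor, cable, emblem, valve}

From (1): quill ∉ box-W.
From (2): emblem ∈ box-W.
(5): jack matches quill: jack ∉ box-W.
Only one box left: jack ∈ box-Green.
Only one box left: quill ∈ box-Green.
(3): only 4 candidates remain for box-W, so all are in.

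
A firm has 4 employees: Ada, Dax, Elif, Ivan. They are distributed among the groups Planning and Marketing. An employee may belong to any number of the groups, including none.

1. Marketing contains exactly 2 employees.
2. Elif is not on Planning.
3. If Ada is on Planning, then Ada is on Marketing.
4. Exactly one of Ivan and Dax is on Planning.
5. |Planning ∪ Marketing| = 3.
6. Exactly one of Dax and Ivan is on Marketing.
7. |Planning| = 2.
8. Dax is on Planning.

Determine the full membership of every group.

Planning = {Ada, Dax}; Marketing = {Ada, Ivan}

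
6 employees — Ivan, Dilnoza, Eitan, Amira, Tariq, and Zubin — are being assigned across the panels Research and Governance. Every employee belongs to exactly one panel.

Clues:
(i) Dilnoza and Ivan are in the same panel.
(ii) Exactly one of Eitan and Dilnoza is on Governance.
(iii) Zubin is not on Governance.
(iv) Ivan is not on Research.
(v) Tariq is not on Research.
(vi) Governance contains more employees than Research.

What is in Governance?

From (iii): Zubin ∉ Governance.
From (iv): Ivan ∉ Research.
From (v): Tariq ∉ Research.
(i): Dilnoza matches Ivan: Dilnoza ∉ Research.
Only one panel left: Ivan ∈ Governance.
Only one panel left: Dilnoza ∈ Governance.
Only one panel left: Tariq ∈ Governance.
Only one panel left: Zubin ∈ Research.
(ii) (exactly one): Eitan ∉ Governance.
Only one panel left: Eitan ∈ Research.
Suppose Amira ∉ Governance: no assignment then satisfies all the clues, so Amira ∈ Governance.

Governance = {Amira, Dilnoza, Ivan, Tariq}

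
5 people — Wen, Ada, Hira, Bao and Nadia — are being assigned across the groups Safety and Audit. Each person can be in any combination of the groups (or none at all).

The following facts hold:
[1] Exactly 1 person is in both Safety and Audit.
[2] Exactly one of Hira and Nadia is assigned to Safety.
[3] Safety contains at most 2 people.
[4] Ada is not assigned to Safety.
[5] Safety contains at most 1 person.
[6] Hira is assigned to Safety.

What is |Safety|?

1

From (4): Ada ∉ Safety.
From (6): Hira ∈ Safety.
(2) (exactly one): Nadia ∉ Safety.
(5): Safety already has 1, so the rest are out.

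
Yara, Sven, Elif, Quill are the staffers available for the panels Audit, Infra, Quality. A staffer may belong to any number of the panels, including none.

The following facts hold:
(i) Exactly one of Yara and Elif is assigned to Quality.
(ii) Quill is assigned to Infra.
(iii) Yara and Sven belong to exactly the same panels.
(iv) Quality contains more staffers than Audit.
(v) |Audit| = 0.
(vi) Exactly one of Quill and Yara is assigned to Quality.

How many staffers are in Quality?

2

From (ii): Quill ∈ Infra.
(v): Audit already has 0, so the rest are out.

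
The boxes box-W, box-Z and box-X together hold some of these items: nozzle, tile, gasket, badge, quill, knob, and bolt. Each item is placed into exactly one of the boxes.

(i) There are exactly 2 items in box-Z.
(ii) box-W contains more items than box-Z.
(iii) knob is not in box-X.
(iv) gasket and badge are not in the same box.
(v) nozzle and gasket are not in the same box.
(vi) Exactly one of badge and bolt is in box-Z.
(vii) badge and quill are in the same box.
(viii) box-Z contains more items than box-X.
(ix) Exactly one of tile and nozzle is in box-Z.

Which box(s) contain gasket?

gasket: box-X

From (iii): knob ∉ box-X.
Suppose gasket ∈ box-W: no assignment then satisfies all the clues, so gasket ∉ box-W.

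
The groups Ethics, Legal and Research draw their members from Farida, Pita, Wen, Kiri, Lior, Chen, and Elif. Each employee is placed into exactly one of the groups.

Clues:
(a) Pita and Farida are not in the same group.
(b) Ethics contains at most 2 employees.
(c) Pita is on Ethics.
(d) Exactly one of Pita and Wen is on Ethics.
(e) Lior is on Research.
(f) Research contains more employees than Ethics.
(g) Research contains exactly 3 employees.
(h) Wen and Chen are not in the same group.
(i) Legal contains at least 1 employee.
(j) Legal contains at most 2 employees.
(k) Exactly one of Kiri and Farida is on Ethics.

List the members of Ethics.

From (c): Pita ∈ Ethics.
From (e): Lior ∈ Research.
(a): Farida ∉ Ethics.
(d) (exactly one): Wen ∉ Ethics.
(k) (exactly one): Kiri ∈ Ethics.
(b): Ethics already has 2, so the rest are out.

Ethics = {Kiri, Pita}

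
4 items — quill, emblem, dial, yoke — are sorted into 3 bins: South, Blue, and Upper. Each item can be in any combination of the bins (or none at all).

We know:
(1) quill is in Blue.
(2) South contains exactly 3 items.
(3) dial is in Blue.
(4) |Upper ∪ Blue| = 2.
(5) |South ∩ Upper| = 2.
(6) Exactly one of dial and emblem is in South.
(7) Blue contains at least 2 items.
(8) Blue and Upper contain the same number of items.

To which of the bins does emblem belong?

emblem: none

From (1): quill ∈ Blue.
From (3): dial ∈ Blue.
Suppose emblem ∈ South: no assignment then satisfies all the clues, so emblem ∉ South.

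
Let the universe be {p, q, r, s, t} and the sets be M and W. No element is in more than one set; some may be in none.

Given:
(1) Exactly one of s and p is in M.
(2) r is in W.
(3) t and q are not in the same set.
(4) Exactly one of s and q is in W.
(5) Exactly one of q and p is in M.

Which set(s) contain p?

p: M

From (2): r ∈ W.
Suppose p ∉ M: no assignment then satisfies all the clues, so p ∈ M.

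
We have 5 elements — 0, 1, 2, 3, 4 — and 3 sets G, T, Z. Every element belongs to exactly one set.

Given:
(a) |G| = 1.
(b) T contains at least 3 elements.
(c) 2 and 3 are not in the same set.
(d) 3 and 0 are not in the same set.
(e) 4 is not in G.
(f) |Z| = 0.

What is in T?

From (e): 4 ∉ G.
(f): Z already has 0, so the rest are out.
Only one set left: 4 ∈ T.
Suppose 0 ∉ T: no assignment then satisfies all the clues, so 0 ∈ T.

T = {0, 1, 2, 4}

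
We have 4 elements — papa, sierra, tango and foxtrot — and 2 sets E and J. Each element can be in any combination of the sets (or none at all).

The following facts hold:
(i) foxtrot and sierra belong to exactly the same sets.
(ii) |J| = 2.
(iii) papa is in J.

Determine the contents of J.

J = {papa, tango}

From (iii): papa ∈ J.
Suppose sierra ∈ J: no assignment then satisfies all the clues, so sierra ∉ J.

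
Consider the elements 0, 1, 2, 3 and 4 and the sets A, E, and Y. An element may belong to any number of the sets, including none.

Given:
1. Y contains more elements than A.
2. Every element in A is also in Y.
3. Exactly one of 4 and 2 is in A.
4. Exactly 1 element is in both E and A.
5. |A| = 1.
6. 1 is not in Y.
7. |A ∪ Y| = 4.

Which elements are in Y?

Y = {0, 2, 3, 4}

From (6): 1 ∉ Y.
(2) contrapositive: 1 ∉ A.
Suppose 0 ∉ Y: no assignment then satisfies all the clues, so 0 ∈ Y.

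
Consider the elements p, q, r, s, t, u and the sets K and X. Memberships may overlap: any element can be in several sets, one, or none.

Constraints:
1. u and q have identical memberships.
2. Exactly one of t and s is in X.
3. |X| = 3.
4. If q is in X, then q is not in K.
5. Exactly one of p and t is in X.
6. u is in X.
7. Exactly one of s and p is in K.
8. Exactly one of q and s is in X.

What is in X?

From (6): u ∈ X.
(1): q matches u: q ∈ X.
(4): q ∉ K.
(8) (exactly one): s ∉ X.
(1): u matches q: u ∉ K.
(2) (exactly one): t ∈ X.
(3): X already has 3, so the rest are out.

X = {q, t, u}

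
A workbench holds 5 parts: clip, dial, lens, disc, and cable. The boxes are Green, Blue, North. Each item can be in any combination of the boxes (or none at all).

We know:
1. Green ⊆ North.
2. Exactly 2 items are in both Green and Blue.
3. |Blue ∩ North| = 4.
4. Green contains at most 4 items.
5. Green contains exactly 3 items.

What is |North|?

5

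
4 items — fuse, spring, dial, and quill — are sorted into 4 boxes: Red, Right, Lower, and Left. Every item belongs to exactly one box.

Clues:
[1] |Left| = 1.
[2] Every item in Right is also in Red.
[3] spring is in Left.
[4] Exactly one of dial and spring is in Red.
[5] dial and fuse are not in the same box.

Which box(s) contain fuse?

From (3): spring ∈ Left.
(1): Left already has 1, so the rest are out.
(4) (exactly one): dial ∈ Red.
(5): fuse ∉ Red.
(2) contrapositive: fuse ∉ Right.
Only one box left: fuse ∈ Lower.

fuse: Lower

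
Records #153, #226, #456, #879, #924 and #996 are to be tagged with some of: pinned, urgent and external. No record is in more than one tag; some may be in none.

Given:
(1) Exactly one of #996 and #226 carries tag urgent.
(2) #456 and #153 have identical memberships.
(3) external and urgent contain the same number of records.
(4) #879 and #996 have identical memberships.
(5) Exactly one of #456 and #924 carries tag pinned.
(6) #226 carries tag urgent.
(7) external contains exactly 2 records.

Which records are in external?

external = {#879, #996}

From (6): #226 ∈ urgent.
(1) (exactly one): #996 ∉ urgent.
(4): #879 matches #996: #879 ∉ urgent.
Suppose #153 ∈ external: no assignment then satisfies all the clues, so #153 ∉ external.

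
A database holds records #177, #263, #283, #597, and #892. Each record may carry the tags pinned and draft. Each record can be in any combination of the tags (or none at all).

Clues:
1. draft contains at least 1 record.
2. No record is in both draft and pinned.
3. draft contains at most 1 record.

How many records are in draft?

1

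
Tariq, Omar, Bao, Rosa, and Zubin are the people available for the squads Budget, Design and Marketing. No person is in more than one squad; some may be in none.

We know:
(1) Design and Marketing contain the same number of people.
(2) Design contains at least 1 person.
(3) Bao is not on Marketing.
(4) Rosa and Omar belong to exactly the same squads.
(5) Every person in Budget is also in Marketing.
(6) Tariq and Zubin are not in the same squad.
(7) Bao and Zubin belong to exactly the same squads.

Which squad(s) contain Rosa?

Rosa: Marketing

From (3): Bao ∉ Marketing.
(5) contrapositive: Bao ∉ Budget.
(7): Zubin matches Bao: Zubin ∉ Budget.
(7): Zubin matches Bao: Zubin ∉ Marketing.
Suppose Rosa ∈ Budget: no assignment then satisfies all the clues, so Rosa ∉ Budget.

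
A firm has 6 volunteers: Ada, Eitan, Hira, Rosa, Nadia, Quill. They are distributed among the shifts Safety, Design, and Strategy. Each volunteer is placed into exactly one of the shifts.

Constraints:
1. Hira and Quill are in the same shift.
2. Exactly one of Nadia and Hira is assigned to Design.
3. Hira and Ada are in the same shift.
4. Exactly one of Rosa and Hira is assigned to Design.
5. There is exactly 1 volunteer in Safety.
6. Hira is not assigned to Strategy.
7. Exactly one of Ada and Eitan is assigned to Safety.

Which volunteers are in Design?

Design = {Ada, Hira, Quill}

From (6): Hira ∉ Strategy.
(1): Quill matches Hira: Quill ∉ Strategy.
(3): Ada matches Hira: Ada ∉ Strategy.
Suppose Ada ∉ Design: no assignment then satisfies all the clues, so Ada ∈ Design.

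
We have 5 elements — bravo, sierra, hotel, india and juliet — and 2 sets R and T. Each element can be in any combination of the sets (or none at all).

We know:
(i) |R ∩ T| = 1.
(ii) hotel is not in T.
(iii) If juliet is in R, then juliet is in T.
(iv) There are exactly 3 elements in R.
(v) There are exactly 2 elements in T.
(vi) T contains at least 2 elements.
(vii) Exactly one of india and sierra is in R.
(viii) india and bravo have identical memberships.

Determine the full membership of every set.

R = {bravo, india, juliet}; T = {juliet, sierra}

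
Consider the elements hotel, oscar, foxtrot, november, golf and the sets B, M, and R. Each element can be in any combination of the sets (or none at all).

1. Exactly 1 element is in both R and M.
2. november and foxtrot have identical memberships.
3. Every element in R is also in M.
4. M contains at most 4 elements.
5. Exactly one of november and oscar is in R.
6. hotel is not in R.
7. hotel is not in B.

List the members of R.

R = {oscar}

From (6): hotel ∉ R.
From (7): hotel ∉ B.
Suppose oscar ∉ R: no assignment then satisfies all the clues, so oscar ∈ R.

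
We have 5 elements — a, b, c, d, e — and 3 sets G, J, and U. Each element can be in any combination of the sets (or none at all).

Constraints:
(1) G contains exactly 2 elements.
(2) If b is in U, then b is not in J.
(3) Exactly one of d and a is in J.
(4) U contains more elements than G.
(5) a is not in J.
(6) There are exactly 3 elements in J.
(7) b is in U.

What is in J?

J = {c, d, e}

From (5): a ∉ J.
From (7): b ∈ U.
(2): b ∉ J.
(3) (exactly one): d ∈ J.
(6): only 3 candidates remain for J, so all are in.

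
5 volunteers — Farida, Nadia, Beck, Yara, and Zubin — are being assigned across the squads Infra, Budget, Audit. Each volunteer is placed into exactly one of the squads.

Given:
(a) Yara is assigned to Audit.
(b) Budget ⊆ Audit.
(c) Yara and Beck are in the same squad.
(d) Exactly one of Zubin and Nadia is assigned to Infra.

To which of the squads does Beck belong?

From (a): Yara ∈ Audit.
(c): Beck matches Yara: Beck ∉ Infra.
(c): Beck matches Yara: Beck ∉ Budget.
(c): Beck matches Yara: Beck ∈ Audit.

Beck: Audit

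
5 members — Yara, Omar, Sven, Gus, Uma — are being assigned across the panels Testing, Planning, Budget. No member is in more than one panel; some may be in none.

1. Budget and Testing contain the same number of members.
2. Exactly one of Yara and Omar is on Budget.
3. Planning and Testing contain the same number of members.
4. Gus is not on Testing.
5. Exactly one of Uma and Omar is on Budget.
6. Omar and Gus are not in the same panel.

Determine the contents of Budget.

Budget = {Omar}

From (4): Gus ∉ Testing.
Suppose Yara ∈ Budget: no assignment then satisfies all the clues, so Yara ∉ Budget.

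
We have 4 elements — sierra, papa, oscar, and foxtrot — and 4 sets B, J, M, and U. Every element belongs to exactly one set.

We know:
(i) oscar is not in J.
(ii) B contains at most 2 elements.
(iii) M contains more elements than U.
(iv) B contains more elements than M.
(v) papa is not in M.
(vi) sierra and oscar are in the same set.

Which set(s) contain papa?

papa: J

From (i): oscar ∉ J.
From (v): papa ∉ M.
(vi): sierra matches oscar: sierra ∉ J.
Suppose papa ∈ B: no assignment then satisfies all the clues, so papa ∉ B.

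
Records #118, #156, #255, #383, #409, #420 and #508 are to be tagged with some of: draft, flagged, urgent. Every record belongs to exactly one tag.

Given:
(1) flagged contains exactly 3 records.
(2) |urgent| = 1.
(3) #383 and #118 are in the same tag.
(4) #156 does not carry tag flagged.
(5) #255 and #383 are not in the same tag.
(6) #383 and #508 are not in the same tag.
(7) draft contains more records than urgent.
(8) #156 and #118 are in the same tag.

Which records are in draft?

draft = {#118, #156, #383}

From (4): #156 ∉ flagged.
(8): #118 matches #156: #118 ∉ flagged.
(3): #383 matches #118: #383 ∉ flagged.
Suppose #118 ∉ draft: no assignment then satisfies all the clues, so #118 ∈ draft.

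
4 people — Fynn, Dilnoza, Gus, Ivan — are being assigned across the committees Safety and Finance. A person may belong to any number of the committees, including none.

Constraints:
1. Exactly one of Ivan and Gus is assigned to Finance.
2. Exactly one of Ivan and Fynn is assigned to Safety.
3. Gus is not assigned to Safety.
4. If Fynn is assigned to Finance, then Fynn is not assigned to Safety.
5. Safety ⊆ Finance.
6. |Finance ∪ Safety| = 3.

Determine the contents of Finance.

From (3): Gus ∉ Safety.
Suppose Fynn ∉ Finance: no assignment then satisfies all the clues, so Fynn ∈ Finance.

Finance = {Dilnoza, Fynn, Ivan}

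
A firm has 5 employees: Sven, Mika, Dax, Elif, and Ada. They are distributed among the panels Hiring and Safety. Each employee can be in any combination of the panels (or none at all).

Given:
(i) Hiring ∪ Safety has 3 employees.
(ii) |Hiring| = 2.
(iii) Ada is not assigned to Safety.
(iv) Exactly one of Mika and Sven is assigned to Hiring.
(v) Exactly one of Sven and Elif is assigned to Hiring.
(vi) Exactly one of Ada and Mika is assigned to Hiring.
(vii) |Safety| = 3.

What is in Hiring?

Hiring = {Elif, Mika}

From (iii): Ada ∉ Safety.
Suppose Sven ∈ Hiring: no assignment then satisfies all the clues, so Sven ∉ Hiring.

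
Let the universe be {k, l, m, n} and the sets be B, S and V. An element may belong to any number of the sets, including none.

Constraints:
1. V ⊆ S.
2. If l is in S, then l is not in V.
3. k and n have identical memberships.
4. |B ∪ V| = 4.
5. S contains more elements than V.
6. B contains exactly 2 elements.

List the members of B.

B = {l, m}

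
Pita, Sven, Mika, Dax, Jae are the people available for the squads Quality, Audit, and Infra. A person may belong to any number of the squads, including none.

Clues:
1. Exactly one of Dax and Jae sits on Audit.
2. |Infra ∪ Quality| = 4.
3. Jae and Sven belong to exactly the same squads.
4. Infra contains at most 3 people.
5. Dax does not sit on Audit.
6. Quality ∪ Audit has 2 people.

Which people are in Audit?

Audit = {Jae, Sven}

From (5): Dax ∉ Audit.
(1) (exactly one): Jae ∈ Audit.
(3): Sven matches Jae: Sven ∈ Audit.
Suppose Pita ∈ Audit: no assignment then satisfies all the clues, so Pita ∉ Audit.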